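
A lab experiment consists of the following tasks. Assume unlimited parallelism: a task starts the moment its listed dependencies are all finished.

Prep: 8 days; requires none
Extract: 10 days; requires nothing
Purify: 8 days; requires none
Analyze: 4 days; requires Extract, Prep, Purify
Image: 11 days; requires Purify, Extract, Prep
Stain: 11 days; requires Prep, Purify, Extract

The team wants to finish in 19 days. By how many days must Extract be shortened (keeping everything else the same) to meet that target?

2

Current finish: 21 days; target: 19.
Extract is on every critical path, so each day cut from Extract cuts the finish by one (this holds down to a finish of 19).
Need 21 − 19 = 2 days off Extract → Extract becomes 8 days, finish becomes 19.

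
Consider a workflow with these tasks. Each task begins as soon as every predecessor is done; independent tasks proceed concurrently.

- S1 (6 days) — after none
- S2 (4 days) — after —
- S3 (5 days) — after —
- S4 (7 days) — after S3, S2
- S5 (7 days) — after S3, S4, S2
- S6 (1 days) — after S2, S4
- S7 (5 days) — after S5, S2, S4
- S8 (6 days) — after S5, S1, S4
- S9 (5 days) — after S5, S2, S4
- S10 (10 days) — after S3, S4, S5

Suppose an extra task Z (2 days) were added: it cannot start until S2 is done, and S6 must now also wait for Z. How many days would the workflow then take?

29

Originally the workflow takes 29 days.
With Z inserted, S6 now waits for max(S2, S4, Z).
New critical path: S3→S4→S5→S10 = 5+7+7+10 = 29 ⇒ 29 days.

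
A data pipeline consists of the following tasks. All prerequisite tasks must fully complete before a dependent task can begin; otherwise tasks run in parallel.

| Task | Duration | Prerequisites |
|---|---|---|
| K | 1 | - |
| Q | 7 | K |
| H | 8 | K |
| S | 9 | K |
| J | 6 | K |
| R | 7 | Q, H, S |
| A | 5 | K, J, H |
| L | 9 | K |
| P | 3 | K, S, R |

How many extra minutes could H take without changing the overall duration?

1

The longest chain is K→S→R→P = 1+9+7+3 = 20; overall finish 20 minutes.
Longest path through H: 19 minutes (earliest finish 9, latest finish 10).
So H can slip 10 − 9 = 1 minute.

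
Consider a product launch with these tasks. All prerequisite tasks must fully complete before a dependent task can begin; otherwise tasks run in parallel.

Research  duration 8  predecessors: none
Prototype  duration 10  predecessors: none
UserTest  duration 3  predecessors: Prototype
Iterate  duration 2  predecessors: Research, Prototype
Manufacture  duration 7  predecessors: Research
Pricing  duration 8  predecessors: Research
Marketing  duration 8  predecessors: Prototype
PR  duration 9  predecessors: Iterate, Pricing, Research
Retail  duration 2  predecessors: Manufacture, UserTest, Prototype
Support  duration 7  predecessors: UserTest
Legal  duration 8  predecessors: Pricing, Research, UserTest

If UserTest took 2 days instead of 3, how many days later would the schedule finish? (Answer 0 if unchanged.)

Baseline: Research→Pricing→PR = 8+8+9 = 25 → 25 days.
UserTest has 4 days of float (longest path through it is 21).
No other chain overtakes it, so the finish is 25 days.
Change in finish: 25 − 25 = +0 days.

0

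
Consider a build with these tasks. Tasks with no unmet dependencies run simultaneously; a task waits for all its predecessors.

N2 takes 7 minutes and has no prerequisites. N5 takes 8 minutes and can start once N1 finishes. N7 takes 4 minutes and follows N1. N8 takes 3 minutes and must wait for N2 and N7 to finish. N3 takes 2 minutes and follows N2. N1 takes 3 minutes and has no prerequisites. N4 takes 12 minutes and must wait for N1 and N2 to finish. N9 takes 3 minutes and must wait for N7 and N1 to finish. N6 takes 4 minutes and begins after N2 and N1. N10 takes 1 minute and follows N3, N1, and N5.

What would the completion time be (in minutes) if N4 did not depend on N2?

15

Before: longest chain N2→N4 = 7+12 = 19, finish 19.
Without N2→N4, N4's earliest start moves from 7 to 3.
The longest chain is now N1→N4 = 3+12 = 15, so the plan takes 15 minutes.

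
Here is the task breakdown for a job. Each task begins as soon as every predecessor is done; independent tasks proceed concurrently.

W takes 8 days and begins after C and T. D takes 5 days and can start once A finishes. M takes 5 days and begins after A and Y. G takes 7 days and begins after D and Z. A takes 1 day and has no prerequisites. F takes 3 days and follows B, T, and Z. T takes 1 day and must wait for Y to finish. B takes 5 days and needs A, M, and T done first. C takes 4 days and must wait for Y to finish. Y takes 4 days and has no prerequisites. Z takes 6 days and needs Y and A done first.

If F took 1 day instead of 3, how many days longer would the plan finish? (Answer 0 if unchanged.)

The binding path is Y→M→B→F = 4+5+5+3 = 17; finish at 17 days.
F lies on that path, so at 1 day the path becomes 15 days.
New critical path: Y→Z→G = 4+6+7 = 17 ⇒ 17 days.
Change in finish: 17 − 17 = +0 days.

0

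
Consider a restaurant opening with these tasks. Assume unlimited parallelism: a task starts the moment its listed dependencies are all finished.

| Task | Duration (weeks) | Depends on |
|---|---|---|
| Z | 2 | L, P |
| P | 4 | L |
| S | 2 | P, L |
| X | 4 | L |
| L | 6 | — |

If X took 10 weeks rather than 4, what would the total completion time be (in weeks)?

Baseline: L→P→S = 6+4+2 = 12 → 12 weeks.
X has 2 weeks of float (longest path through it is 10).
The binding chain switches to L→X = 6+10 = 16; finish 16 weeks.

16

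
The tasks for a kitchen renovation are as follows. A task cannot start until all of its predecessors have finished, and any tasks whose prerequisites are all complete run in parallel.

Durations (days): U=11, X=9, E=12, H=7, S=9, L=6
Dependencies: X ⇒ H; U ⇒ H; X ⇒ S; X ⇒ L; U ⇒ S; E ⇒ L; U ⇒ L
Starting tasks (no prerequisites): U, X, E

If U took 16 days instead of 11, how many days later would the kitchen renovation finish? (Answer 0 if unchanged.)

5

The binding path is U→S = 11+9 = 20; finish at 20 days.
Since U is critical, the +5 change carries straight to that chain (now 25 days).
The critical path is still U→S; finish is now 25 days.
Change in finish: 25 − 20 = +5 days.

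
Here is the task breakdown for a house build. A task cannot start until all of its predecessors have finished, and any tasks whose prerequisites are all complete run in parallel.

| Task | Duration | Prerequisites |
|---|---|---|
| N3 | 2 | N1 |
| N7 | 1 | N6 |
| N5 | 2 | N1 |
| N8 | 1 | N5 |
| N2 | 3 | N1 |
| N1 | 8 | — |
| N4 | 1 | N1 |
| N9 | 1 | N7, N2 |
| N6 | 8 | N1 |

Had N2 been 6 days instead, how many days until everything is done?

Actual critical path: N1→N6→N7→N9 = 8+8+1+1 = 18 ⇒ 18 days.
N2 has 6 days of float (longest path through it is 12).
That remains the longest chain; total 18 days.

18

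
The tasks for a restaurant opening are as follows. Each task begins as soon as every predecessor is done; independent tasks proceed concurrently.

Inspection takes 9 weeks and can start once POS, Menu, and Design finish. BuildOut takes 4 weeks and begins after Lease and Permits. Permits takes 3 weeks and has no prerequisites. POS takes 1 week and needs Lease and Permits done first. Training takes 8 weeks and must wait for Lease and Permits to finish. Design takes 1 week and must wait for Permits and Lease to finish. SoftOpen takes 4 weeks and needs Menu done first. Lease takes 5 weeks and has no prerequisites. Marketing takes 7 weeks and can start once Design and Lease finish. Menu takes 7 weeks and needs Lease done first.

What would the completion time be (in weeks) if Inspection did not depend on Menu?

Before: longest chain Lease→Menu→Inspection = 5+7+9 = 21, finish 21.
Without Menu→Inspection, Inspection's earliest start moves from 12 to 6.
New critical path: Lease→Menu→SoftOpen = 5+7+4 = 16 ⇒ 16 weeks.

16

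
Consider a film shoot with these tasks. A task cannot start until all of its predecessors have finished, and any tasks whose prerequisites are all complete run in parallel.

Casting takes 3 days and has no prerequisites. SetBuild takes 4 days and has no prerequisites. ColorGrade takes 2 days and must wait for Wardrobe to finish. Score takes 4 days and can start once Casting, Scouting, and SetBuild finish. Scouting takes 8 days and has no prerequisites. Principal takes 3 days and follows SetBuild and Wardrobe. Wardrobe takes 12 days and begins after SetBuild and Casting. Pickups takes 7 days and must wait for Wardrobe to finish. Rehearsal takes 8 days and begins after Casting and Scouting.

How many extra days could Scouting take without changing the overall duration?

7

Critical path: SetBuild→Wardrobe→Pickups = 4+12+7 = 23, so the finish is 23 days.
Scouting finishes as early as 8 and must finish by 15.
Float = 23 − 16 = 7.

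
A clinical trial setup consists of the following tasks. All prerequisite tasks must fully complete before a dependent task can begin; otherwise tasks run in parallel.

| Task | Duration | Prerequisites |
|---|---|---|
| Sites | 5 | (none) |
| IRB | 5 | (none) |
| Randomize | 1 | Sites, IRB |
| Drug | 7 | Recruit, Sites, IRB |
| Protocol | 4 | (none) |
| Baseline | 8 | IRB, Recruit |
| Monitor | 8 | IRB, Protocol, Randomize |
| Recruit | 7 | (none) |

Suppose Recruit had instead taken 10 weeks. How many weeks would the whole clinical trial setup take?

As given, the longest chain is Recruit→Baseline = 7+8 = 15, so the finish is 15 weeks.
Recruit is on the critical path; changing it to 10 makes that path 18 weeks.
No other chain overtakes it, so the finish is 18 weeks.

18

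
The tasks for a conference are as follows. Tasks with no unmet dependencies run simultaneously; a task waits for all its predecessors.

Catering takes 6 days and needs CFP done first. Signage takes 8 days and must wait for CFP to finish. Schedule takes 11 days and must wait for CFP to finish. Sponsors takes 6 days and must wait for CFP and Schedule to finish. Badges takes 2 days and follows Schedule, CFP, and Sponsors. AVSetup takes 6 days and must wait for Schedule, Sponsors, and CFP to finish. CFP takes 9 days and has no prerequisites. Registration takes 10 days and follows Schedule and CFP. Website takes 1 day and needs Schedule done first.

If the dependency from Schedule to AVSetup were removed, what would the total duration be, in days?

Original critical path: CFP→Schedule→Sponsors→AVSetup = 9+11+6+6 = 32 ⇒ 32 days.
Dropping Schedule→AVSetup doesn't change AVSetup's earliest start (26); another predecessor still binds.
The longest chain is now CFP→Schedule→Sponsors→AVSetup = 9+11+6+6 = 32, so the conference takes 32 days.

32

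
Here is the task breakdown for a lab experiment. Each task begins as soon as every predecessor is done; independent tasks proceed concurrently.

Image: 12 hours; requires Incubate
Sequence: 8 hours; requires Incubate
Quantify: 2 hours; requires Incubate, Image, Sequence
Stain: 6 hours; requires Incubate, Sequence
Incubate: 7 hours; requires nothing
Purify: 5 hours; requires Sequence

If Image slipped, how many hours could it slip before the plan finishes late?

0

Incubate→Sequence→Stain = 7+8+6 = 21 sets the makespan at 21 hours.
Longest path through Image: 21 hours (earliest finish 19, latest finish 19).
Slack of Image = 7 − 7 = 0 hours.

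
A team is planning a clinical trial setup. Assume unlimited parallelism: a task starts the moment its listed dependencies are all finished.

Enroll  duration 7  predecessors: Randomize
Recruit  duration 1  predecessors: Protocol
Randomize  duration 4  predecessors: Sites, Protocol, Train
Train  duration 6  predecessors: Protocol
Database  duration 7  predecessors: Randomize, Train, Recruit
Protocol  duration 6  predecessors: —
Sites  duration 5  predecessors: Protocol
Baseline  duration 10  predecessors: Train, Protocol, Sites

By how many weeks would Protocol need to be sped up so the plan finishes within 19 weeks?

4

Current finish: 23 weeks; target: 19.
Protocol is on every critical path, so each week cut from Protocol cuts the finish by one (this holds down to a finish of 18).
Need 23 − 19 = 4 weeks off Protocol → Protocol becomes 2 weeks, finish becomes 19.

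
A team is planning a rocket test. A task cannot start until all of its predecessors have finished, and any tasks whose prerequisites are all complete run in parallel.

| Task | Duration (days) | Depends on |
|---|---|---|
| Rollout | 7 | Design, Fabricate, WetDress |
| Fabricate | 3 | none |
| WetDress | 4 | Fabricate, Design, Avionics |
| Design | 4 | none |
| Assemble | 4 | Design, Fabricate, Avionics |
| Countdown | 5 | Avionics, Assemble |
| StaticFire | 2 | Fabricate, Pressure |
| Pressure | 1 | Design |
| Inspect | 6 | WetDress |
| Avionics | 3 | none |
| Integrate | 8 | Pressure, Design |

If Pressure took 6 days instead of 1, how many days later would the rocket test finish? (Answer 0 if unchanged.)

Actual critical path: Design→WetDress→Rollout = 4+4+7 = 15 ⇒ 15 days.
The longest path through Pressure is only 13 days, so Pressure has float 2.
The binding chain switches to Design→Pressure→Integrate = 4+6+8 = 18; finish 18 days.
Change in finish: 18 − 15 = +3 days.

3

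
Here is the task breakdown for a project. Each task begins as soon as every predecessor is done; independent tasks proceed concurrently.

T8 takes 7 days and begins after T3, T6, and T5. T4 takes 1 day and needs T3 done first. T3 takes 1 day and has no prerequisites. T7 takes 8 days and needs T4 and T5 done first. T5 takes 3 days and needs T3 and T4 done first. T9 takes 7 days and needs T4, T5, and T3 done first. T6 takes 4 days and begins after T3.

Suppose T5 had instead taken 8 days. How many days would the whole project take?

Baseline: T3→T4→T5→T7 = 1+1+3+8 = 13 → 13 days.
T5 lies on that path, so at 8 days the path becomes 18 days.
The critical path is still T3→T4→T5→T7; finish is now 18 days.

18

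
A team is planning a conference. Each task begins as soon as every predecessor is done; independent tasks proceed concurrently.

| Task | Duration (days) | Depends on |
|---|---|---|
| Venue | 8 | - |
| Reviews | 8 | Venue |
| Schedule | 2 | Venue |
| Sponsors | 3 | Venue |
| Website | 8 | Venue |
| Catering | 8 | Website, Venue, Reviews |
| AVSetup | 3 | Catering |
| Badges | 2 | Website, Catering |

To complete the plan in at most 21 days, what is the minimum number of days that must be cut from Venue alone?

Current finish: 27 days; target: 21.
Venue is on every critical path, so each day cut from Venue cuts the finish by one (this holds down to a finish of 20).
Need 27 − 21 = 6 days off Venue → Venue becomes 2 days, finish becomes 21.

6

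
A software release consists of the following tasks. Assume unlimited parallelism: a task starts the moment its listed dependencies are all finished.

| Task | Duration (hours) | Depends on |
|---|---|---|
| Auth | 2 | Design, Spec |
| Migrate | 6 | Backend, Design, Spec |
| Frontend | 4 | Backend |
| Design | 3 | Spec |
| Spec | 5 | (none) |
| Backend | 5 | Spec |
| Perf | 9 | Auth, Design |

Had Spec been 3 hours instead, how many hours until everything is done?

Baseline: Spec→Design→Auth→Perf = 5+3+2+9 = 19 → 19 hours.
Since Spec is critical, the -2 change carries straight to that chain (now 17 hours).
No other chain overtakes it, so the finish is 17 hours.

17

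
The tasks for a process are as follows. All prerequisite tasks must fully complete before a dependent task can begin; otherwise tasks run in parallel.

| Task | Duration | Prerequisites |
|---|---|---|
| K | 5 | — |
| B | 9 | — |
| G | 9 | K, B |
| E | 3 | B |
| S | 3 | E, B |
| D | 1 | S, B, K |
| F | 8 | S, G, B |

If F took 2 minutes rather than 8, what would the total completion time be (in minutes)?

20

Baseline: B→G→F = 9+9+8 = 26 → 26 minutes.
F is on the critical path; changing it to 2 makes that path 20 minutes.
No other chain overtakes it, so the finish is 20 minutes.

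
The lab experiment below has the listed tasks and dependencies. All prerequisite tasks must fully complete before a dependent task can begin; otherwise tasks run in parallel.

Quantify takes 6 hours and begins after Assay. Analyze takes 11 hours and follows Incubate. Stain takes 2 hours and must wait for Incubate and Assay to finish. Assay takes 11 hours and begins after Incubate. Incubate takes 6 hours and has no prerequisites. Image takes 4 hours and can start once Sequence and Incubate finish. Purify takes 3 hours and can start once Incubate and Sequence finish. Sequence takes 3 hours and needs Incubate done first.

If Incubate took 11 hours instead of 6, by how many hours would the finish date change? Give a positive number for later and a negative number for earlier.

As given, the longest chain is Incubate→Assay→Quantify = 6+11+6 = 23, so the finish is 23 hours.
Incubate is on the critical path; changing it to 11 makes that path 28 hours.
No other chain overtakes it, so the finish is 28 hours.
Change in finish: 28 − 23 = +5 hours.

5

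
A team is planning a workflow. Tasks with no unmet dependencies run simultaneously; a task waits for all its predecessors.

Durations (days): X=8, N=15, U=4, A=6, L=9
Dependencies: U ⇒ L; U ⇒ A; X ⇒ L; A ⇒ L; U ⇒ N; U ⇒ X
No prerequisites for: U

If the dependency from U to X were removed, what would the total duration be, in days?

19

Before: longest chain U→X→L = 4+8+9 = 21, finish 21.
Without U→X, X's earliest start moves from 4 to 0.
The longest chain is now U→A→L = 4+6+9 = 19, so the schedule takes 19 days.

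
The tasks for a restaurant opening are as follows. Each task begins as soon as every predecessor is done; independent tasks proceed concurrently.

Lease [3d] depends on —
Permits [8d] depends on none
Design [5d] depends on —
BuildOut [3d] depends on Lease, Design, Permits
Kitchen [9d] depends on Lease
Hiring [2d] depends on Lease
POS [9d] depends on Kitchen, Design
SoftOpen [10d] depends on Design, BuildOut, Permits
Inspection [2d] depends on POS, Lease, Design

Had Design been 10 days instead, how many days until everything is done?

Actual critical path: Lease→Kitchen→POS→Inspection = 3+9+9+2 = 23 ⇒ 23 days.
The longest path through Design is only 18 days, so Design has float 5.
No other chain overtakes it, so the finish is 23 days.

23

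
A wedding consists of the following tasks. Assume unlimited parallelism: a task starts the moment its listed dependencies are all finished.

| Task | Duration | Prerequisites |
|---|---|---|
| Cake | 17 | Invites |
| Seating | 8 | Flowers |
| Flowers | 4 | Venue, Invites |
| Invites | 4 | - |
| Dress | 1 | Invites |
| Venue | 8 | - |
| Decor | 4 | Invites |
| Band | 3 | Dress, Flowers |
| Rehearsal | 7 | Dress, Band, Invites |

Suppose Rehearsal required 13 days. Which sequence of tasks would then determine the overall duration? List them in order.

Venue, Flowers, Band, Rehearsal

The binding path is Venue→Flowers→Band→Rehearsal = 8+4+3+7 = 22; finish at 22 days.
Rehearsal lies on that path, so at 13 days the path becomes 28 days.
The critical path is still Venue→Flowers→Band→Rehearsal; finish is now 28 days.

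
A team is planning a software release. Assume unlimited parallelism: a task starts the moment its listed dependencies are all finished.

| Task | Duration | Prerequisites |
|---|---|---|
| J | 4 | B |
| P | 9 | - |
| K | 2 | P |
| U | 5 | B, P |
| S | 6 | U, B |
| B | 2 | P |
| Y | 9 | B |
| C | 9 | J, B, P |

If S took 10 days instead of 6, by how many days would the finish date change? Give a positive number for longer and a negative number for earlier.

2

Baseline: P→B→J→C = 9+2+4+9 = 24 → 24 days.
S is off the critical path — its longest chain is 22 days, giving 2 of slack.
New critical path: P→B→U→S = 9+2+5+10 = 26 ⇒ 26 days.
Change in finish: 26 − 24 = +2 days.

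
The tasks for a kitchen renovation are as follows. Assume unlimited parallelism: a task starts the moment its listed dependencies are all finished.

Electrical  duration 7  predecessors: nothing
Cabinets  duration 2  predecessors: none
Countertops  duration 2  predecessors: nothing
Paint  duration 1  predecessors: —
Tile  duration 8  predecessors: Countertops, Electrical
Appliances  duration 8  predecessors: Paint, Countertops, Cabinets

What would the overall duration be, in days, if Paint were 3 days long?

Critical path before the change: Electrical→Tile = 7+8 = 15 giving 15 days.
The longest path through Paint is only 9 days, so Paint has float 6.
The critical path is still Electrical→Tile; finish is now 15 days.

15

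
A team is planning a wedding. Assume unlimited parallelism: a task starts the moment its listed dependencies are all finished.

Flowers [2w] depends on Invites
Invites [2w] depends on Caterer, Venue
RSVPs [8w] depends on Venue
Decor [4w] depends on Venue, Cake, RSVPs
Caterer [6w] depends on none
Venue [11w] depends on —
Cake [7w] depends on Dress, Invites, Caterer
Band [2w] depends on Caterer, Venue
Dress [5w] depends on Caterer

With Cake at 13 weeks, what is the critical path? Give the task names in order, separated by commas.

Venue, Invites, Cake, Decor

As given, the longest chain is Venue→Invites→Cake→Decor = 11+2+7+4 = 24, so the finish is 24 weeks.
Cake lies on that path, so at 13 weeks the path becomes 30 weeks.
That remains the longest chain; total 30 weeks.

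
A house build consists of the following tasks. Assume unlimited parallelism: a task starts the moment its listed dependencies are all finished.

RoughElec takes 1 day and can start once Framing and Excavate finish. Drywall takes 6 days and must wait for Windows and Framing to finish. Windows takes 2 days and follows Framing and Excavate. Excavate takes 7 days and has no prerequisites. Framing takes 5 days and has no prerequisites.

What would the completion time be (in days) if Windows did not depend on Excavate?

13

With the dependency in place, Excavate→Windows→Drywall = 7+2+6 = 15 sets the finish at 15 days.
Without Excavate→Windows, Windows's earliest start moves from 7 to 5.
New critical path: Framing→Windows→Drywall = 5+2+6 = 13 ⇒ 13 days.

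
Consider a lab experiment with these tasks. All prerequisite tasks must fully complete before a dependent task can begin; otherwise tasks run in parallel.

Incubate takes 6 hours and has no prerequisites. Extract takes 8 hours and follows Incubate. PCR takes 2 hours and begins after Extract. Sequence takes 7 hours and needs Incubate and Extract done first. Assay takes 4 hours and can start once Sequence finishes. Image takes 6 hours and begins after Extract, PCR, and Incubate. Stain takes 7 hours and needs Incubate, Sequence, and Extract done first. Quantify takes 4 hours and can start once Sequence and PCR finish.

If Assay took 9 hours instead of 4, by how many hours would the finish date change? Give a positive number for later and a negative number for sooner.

Critical path before the change: Incubate→Extract→Sequence→Stain = 6+8+7+7 = 28 giving 28 hours.
The longest path through Assay is only 25 hours, so Assay has float 3.
The binding chain switches to Incubate→Extract→Sequence→Assay = 6+8+7+9 = 30; finish 30 hours.
Change in finish: 30 − 28 = +2 hours.

2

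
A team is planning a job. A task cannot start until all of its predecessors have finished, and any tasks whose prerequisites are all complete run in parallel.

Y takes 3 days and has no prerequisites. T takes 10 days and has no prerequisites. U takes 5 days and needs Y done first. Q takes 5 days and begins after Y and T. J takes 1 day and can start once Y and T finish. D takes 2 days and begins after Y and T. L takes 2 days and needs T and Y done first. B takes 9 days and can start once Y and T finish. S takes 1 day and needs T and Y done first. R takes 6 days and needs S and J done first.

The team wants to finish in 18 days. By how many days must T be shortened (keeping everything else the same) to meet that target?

Current finish: 19 days; target: 18.
T is on every critical path, so each day cut from T cuts the finish by one (this holds down to a finish of 12).
Need 19 − 18 = 1 day off T → T becomes 9 days, finish becomes 18.

1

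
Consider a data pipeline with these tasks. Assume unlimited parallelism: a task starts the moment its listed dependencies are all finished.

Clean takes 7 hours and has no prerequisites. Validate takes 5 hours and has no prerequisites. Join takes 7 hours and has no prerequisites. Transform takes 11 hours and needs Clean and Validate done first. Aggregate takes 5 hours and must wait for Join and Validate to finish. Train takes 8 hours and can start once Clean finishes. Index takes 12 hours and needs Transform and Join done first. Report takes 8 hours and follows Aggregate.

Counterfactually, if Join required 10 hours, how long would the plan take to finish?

Baseline: Clean→Transform→Index = 7+11+12 = 30 → 30 hours.
Join has 10 hours of float (longest path through it is 20).
No other chain overtakes it, so the finish is 30 hours.

30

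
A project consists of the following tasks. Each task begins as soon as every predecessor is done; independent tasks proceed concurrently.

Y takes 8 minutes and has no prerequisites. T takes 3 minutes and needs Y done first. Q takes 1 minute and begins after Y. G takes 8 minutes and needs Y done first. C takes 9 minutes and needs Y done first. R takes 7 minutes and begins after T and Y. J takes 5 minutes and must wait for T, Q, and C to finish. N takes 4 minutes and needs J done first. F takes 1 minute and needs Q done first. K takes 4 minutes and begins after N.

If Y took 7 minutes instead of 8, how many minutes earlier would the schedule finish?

1

As given, the longest chain is Y→C→J→N→K = 8+9+5+4+4 = 30, so the finish is 30 minutes.
Y lies on that path, so at 7 minutes the path becomes 29 minutes.
The critical path is still Y→C→J→N→K; finish is now 29 minutes.
Change in finish: 29 − 30 = -1 minutes.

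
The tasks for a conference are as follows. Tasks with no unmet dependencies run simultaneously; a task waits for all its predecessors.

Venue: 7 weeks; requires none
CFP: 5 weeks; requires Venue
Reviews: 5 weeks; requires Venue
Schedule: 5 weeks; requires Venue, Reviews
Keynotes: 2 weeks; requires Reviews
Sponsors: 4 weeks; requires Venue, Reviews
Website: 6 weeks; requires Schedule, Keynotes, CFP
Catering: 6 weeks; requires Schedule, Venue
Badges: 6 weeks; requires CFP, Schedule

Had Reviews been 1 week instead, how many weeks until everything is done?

19

Actual critical path: Venue→Reviews→Schedule→Website = 7+5+5+6 = 23 ⇒ 23 weeks.
Reviews is on the critical path; changing it to 1 makes that path 19 weeks.
No other chain overtakes it, so the finish is 19 weeks.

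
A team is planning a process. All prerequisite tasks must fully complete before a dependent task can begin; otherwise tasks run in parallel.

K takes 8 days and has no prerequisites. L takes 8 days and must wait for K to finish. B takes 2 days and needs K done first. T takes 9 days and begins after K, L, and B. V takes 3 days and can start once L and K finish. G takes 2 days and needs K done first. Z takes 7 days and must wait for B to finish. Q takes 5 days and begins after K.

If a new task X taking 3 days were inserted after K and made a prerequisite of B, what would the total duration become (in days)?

Originally the plan takes 25 days.
With X inserted, B now waits for max(K, X).
New critical path: K→L→T = 8+8+9 = 25 ⇒ 25 days.

25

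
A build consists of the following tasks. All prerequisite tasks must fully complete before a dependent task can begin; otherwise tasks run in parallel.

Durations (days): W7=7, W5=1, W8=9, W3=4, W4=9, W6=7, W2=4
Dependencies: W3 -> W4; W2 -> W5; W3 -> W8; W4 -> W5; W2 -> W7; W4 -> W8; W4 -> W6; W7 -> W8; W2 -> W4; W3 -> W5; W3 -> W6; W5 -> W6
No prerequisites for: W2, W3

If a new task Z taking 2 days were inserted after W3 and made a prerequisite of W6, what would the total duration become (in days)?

Originally the project takes 22 days.
With Z inserted, W6 now waits for max(W3, W4, W5, Z).
New critical path: W2→W4→W8 = 4+9+9 = 22 ⇒ 22 days.

22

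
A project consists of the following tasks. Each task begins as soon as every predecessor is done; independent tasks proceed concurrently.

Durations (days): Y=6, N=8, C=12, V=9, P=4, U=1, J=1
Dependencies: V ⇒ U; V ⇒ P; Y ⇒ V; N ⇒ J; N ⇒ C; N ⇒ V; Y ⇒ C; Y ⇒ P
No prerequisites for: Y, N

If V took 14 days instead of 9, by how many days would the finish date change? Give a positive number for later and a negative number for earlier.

Baseline: N→V→P = 8+9+4 = 21 → 21 days.
V lies on that path, so at 14 days the path becomes 26 days.
The critical path is still N→V→P; finish is now 26 days.
Change in finish: 26 − 21 = +5 days.

5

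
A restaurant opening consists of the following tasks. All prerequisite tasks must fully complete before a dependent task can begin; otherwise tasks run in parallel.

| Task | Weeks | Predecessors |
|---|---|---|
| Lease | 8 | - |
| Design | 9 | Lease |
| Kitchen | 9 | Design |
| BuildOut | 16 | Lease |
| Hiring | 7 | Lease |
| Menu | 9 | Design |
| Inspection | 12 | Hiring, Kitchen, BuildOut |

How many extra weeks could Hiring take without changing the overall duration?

The longest chain is Lease→Design→Kitchen→Inspection = 8+9+9+12 = 38; overall finish 38 weeks.
Hiring finishes as early as 15 and must finish by 26.
Slack of Hiring = 19 − 8 = 11 weeks.

11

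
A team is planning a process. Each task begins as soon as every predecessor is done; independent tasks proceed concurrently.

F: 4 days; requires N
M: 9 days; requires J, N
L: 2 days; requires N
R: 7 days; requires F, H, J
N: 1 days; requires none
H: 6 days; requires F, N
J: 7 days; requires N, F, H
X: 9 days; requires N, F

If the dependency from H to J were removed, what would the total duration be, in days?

With the dependency in place, N→F→H→J→M = 1+4+6+7+9 = 27 sets the finish at 27 days.
Without H→J, J's earliest start moves from 11 to 5.
The longest chain is now N→F→J→M = 1+4+7+9 = 21, so the job takes 21 days.

21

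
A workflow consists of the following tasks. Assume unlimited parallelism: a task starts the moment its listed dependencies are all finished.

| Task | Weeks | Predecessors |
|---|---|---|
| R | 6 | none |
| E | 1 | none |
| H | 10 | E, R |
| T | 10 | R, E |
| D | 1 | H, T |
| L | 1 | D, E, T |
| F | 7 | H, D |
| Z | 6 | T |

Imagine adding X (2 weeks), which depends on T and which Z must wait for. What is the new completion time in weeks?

24

Originally the schedule takes 24 weeks.
With X inserted, Z now waits for max(T, X).
New critical path: R→H→D→F = 6+10+1+7 = 24 ⇒ 24 weeks.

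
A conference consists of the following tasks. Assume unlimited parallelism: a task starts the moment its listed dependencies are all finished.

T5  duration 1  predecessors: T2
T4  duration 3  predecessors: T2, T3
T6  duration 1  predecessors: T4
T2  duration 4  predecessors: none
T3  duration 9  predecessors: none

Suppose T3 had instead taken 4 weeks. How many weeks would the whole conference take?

8

The binding path is T3→T4→T6 = 9+3+1 = 13; finish at 13 weeks.
T3 lies on that path, so at 4 weeks the path becomes 8 weeks.
Now T2→T4→T6 = 4+3+1 = 8 is longest, so the finish becomes 8 weeks.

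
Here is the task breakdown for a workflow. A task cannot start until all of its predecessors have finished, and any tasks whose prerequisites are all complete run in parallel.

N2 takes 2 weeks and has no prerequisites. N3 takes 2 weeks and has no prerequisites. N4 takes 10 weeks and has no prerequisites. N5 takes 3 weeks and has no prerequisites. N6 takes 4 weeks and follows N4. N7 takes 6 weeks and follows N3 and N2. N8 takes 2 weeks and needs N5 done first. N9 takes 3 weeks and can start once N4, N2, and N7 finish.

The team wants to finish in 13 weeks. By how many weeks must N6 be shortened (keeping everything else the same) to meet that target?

Current finish: 14 weeks; target: 13.
N6 is on every critical path, so each week cut from N6 cuts the finish by one (this holds down to a finish of 13).
Need 14 − 13 = 1 week off N6 → N6 becomes 3 weeks, finish becomes 13.

1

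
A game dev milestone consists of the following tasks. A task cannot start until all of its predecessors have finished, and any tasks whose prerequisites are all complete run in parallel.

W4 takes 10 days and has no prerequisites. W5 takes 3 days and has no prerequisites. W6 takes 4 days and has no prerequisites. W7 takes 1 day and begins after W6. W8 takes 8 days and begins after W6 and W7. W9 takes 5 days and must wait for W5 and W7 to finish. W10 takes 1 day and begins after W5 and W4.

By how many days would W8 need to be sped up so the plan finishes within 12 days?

1

Current finish: 13 days; target: 12.
W8 is on every critical path, so each day cut from W8 cuts the finish by one (this holds down to a finish of 11).
Need 13 − 12 = 1 day off W8 → W8 becomes 7 days, finish becomes 12.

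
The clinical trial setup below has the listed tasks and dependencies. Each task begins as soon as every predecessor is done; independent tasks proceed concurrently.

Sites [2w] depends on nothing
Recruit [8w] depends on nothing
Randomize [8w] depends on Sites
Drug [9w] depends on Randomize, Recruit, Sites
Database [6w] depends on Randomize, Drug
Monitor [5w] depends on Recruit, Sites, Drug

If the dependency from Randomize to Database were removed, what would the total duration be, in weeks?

Before: longest chain Sites→Randomize→Drug→Database = 2+8+9+6 = 25, finish 25.
Dropping Randomize→Database doesn't change Database's earliest start (19); another predecessor still binds.
New critical path: Sites→Randomize→Drug→Database = 2+8+9+6 = 25 ⇒ 25 weeks.

25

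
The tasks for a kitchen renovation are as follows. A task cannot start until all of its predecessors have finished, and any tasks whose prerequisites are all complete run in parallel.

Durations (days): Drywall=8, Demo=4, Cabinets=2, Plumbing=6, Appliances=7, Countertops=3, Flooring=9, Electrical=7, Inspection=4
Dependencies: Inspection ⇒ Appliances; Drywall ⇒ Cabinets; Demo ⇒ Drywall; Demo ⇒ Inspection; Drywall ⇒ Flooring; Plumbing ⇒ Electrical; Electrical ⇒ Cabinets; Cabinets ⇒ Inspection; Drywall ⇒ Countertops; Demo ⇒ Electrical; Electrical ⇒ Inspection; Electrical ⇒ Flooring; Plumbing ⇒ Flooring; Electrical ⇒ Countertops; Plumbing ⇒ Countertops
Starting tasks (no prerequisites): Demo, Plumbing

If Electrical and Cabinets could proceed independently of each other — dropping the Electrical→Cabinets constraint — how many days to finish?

With the dependency in place, Plumbing→Electrical→Cabinets→Inspection→Appliances = 6+7+2+4+7 = 26 sets the finish at 26 days.
Without Electrical→Cabinets, Cabinets's earliest start moves from 13 to 12.
New critical path: Demo→Drywall→Cabinets→Inspection→Appliances = 4+8+2+4+7 = 25 ⇒ 25 days.

25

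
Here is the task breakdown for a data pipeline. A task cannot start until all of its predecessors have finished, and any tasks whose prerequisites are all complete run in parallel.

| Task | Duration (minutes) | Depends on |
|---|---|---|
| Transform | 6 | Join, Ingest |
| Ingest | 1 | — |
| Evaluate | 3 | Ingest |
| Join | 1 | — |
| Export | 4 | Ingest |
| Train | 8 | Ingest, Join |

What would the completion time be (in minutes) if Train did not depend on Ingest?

Before: longest chain Ingest→Train = 1+8 = 9, finish 9.
Dropping Ingest→Train doesn't change Train's earliest start (1); another predecessor still binds.
After: Join→Train = 1+8 = 9 → 9 minutes.

9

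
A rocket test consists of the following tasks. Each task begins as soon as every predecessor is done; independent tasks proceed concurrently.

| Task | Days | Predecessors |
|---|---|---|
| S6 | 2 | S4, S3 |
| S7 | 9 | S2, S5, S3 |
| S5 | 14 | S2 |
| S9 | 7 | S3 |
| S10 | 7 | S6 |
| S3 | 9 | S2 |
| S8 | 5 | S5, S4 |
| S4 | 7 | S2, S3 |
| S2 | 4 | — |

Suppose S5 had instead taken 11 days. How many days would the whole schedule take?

Baseline: S2→S3→S4→S6→S10 = 4+9+7+2+7 = 29 → 29 days.
The longest path through S5 is only 27 days, so S5 has float 2.
No other chain overtakes it, so the finish is 29 days.

29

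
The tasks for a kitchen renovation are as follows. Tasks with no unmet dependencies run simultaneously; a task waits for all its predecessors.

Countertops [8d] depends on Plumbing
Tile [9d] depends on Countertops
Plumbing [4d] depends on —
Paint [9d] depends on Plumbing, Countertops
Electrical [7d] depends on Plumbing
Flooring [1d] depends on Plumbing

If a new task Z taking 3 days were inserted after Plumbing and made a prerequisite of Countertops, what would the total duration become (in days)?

24

Originally the job takes 21 days.
With Z inserted, Countertops now waits for max(Plumbing, Z).
New critical path: Plumbing→Z→Countertops→Paint = 4+3+8+9 = 24 ⇒ 24 days.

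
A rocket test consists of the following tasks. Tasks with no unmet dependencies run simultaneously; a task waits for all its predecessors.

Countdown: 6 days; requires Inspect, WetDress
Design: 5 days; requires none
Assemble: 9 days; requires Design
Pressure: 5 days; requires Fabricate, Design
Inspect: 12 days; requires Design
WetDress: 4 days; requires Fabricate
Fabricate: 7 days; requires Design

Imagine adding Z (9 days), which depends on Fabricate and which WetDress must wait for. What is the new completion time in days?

Originally the schedule takes 23 days.
With Z inserted, WetDress now waits for max(Fabricate, Z).
New critical path: Design→Fabricate→Z→WetDress→Countdown = 5+7+9+4+6 = 31 ⇒ 31 days.

31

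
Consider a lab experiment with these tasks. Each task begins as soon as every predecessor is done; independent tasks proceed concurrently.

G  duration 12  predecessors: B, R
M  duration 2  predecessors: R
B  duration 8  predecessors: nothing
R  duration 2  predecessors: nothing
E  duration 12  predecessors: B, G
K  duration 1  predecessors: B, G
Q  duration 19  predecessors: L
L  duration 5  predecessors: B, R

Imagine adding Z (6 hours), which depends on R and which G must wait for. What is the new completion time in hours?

Originally the schedule takes 32 hours.
With Z inserted, G now waits for max(B, R, Z).
New critical path: B→G→E = 8+12+12 = 32 ⇒ 32 hours.

32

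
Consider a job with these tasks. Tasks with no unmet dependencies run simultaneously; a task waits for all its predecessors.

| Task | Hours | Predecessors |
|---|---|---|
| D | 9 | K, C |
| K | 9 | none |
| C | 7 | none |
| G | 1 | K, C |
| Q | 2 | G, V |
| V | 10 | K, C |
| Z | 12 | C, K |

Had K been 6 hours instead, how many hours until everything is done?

19

Actual critical path: K→V→Q = 9+10+2 = 21 ⇒ 21 hours.
K lies on that path, so at 6 hours the path becomes 18 hours.
New critical path: C→V→Q = 7+10+2 = 19 ⇒ 19 hours.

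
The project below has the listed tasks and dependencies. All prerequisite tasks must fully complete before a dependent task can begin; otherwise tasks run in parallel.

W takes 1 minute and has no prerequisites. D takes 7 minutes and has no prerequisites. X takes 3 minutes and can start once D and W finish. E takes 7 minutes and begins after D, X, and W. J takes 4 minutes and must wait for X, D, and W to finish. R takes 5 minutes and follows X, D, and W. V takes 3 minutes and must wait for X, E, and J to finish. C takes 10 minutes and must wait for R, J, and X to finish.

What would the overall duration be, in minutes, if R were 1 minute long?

24

The binding path is D→X→R→C = 7+3+5+10 = 25; finish at 25 minutes.
R is on the critical path; changing it to 1 makes that path 21 minutes.
Now D→X→J→C = 7+3+4+10 = 24 is longest, so the finish becomes 24 minutes.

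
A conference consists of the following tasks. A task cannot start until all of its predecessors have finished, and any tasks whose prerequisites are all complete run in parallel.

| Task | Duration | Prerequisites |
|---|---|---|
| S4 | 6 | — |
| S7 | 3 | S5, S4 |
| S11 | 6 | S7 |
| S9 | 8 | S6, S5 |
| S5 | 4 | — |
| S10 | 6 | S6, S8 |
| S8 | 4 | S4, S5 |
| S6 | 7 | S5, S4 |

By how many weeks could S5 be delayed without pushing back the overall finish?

The longest chain is S4→S6→S9 = 6+7+8 = 21; overall finish 21 weeks.
Longest path through S5: 19 weeks (earliest finish 4, latest finish 6).
Slack of S5 = 2 − 0 = 2 weeks.

2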